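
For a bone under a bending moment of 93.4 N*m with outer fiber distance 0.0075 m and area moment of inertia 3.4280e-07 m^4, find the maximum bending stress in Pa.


sigma = M * c / I
sigma = 93.4 * 0.0075 / 3.4280e-07
M * c = 0.7005
sigma = 2.0435e+06


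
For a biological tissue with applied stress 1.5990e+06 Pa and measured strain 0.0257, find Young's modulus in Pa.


E = stress / strain
E = 1.5990e+06 / 0.0257
E = 6.2218e+07


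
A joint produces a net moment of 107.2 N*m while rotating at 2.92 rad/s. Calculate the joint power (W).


P = M * omega
P = 107.2 * 2.92
P = 313.0240


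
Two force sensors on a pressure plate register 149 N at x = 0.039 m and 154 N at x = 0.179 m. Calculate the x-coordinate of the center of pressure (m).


COP_x = (F1*x1 + F2*x2) / (F1 + F2)
COP_x = (149*0.039 + 154*0.179) / (149 + 154)
Numerator = 33.3770
Denominator = 303
COP_x = 0.1102


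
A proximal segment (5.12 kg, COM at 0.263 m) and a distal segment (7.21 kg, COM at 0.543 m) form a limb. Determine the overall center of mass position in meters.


COM = (m1*x1 + m2*x2) / (m1 + m2)
COM = (5.12*0.263 + 7.21*0.543) / (5.12 + 7.21)
Numerator = 5.2616
Denominator = 12.3300
COM = 0.4267


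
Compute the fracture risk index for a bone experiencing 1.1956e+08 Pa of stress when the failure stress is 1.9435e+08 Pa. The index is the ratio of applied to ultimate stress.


FRI = applied / ultimate
FRI = 1.1956e+08 / 1.9435e+08
FRI = 0.6152


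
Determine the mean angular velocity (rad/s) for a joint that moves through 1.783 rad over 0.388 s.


omega = delta_theta / delta_t
omega = 1.783 / 0.388
omega = 4.5954


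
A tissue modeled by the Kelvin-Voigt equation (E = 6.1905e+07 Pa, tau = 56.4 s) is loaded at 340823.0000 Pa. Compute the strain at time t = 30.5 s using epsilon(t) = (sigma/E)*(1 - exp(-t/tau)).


epsilon(t) = (sigma/E) * (1 - exp(-t/tau))
sigma/E = 340823.0000 / 6.1905e+07 = 0.0055
exp(-t/tau) = exp(-30.5 / 56.4) = 0.5823
epsilon = 0.0055 * (1 - 0.5823)
epsilon = 0.0023


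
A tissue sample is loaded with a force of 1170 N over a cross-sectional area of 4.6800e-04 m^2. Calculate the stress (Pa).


stress = F / A
stress = 1170 / 4.6800e-04
stress = 2.5000e+06


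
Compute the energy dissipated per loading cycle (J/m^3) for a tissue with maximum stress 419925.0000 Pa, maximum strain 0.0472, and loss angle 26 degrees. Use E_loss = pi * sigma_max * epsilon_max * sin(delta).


E_loss = pi * sigma_max * epsilon_max * sin(delta)
delta = 26 deg = 0.4538 rad
sin(delta) = 0.4384
E_loss = pi * 419925.0000 * 0.0472 * 0.4384
E_loss = 27296.4119


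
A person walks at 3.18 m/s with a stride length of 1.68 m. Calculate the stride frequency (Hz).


f = v / stride_length
f = 3.18 / 1.68
f = 1.8929


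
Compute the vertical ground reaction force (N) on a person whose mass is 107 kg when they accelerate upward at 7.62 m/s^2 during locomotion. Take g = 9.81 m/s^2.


GRF = m * (g + a)
GRF = 107 * (9.81 + 7.62)
GRF = 107 * 17.4300
GRF = 1865.0100


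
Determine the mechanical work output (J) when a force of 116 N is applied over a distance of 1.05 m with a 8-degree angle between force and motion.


W = F * d * cos(theta)
theta = 8 deg = 0.1396 rad
cos(theta) = 0.9903
W = 116 * 1.05 * 0.9903
W = 120.6147


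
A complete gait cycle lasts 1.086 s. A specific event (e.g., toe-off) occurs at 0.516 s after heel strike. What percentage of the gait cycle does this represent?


pct = (event_time / cycle_time) * 100
pct = (0.516 / 1.086) * 100
ratio = 0.4751
pct = 47.5138


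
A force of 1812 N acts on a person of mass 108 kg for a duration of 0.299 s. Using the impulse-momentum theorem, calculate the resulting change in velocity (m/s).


J = F * dt = 1812 * 0.299 = 541.7880 N*s
delta_v = J / m
delta_v = 541.7880 / 108
delta_v = 5.0166


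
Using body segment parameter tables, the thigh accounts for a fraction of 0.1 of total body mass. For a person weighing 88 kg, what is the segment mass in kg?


m_segment = body_mass * fraction
m_segment = 88 * 0.1
m_segment = 8.8000


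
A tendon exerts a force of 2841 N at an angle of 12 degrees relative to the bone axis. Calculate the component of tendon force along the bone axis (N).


F_eff = F_tendon * cos(theta)
theta = 12 deg = 0.2094 rad
cos(theta) = 0.9781
F_eff = 2841 * 0.9781
F_eff = 2778.9173


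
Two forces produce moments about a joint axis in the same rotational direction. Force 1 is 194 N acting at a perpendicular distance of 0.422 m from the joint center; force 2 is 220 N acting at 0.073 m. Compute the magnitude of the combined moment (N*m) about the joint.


M = F1 * d1 + F2 * d2
M = 194 * 0.422 + 220 * 0.073
M = 81.8680 + 16.0600
M = 97.9280


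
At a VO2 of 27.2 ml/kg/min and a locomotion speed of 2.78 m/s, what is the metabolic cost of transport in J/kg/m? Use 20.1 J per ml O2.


Power per kg = VO2 * 20.1 / 60
Power per kg = 27.2 * 20.1 / 60 = 9.1120 W/kg
Cost = power_per_kg / speed
Cost = 9.1120 / 2.78
Cost = 3.2777


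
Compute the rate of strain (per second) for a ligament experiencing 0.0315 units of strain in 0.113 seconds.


strain_rate = delta_strain / delta_t
strain_rate = 0.0315 / 0.113
strain_rate = 0.2788


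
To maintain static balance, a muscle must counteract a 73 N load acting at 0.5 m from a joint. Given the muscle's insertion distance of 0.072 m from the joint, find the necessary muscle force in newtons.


F_muscle = W * d_load / d_muscle
F_muscle = 73 * 0.5 / 0.072
Numerator = 36.5000
F_muscle = 506.9444


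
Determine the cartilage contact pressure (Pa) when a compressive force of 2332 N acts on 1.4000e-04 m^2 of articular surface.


P = F / A
P = 2332 / 1.4000e-04
P = 1.6657e+07


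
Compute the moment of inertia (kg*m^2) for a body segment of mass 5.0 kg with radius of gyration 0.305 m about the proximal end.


I = m * k^2
I = 5.0 * 0.305^2
k^2 = 0.0930
I = 0.4651


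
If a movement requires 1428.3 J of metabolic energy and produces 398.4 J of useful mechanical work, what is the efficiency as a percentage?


eta = (W_mech / E_meta) * 100
eta = (398.4 / 1428.3) * 100
ratio = 0.2789
eta = 27.8933


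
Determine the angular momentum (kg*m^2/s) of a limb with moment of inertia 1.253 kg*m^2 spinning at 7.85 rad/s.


L = I * omega
L = 1.253 * 7.85
L = 9.8360


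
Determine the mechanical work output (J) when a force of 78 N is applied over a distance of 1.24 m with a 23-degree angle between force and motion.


W = F * d * cos(theta)
theta = 23 deg = 0.4014 rad
cos(theta) = 0.9205
W = 78 * 1.24 * 0.9205
W = 89.0312


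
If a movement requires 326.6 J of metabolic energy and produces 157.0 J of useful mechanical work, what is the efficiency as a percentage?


eta = (W_mech / E_meta) * 100
eta = (157.0 / 326.6) * 100
ratio = 0.4807
eta = 48.0710


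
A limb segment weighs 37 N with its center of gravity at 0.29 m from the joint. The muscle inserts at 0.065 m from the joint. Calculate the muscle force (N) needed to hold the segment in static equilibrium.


F_muscle = W * d_load / d_muscle
F_muscle = 37 * 0.29 / 0.065
Numerator = 10.7300
F_muscle = 165.0769


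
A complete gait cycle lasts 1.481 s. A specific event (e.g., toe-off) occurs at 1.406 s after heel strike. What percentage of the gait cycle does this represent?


pct = (event_time / cycle_time) * 100
pct = (1.406 / 1.481) * 100
ratio = 0.9494
pct = 94.9359


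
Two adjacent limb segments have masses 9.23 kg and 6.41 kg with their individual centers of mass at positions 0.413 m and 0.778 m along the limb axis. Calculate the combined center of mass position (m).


COM = (m1*x1 + m2*x2) / (m1 + m2)
COM = (9.23*0.413 + 6.41*0.778) / (9.23 + 6.41)
Numerator = 8.7990
Denominator = 15.6400
COM = 0.5626


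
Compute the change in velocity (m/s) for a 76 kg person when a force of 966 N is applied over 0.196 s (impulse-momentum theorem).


J = F * dt = 966 * 0.196 = 189.3360 N*s
delta_v = J / m
delta_v = 189.3360 / 76
delta_v = 2.4913


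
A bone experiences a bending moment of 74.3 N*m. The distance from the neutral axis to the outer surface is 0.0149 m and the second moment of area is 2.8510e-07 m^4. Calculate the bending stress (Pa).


sigma = M * c / I
sigma = 74.3 * 0.0149 / 2.8510e-07
M * c = 1.1071
sigma = 3.8831e+06


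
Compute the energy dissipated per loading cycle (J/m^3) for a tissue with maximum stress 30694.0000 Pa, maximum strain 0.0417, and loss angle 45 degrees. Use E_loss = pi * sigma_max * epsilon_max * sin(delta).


E_loss = pi * sigma_max * epsilon_max * sin(delta)
delta = 45 deg = 0.7854 rad
sin(delta) = 0.7071
E_loss = pi * 30694.0000 * 0.0417 * 0.7071
E_loss = 2843.3113


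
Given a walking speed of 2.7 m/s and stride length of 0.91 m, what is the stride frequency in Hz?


f = v / stride_length
f = 2.7 / 0.91
f = 2.9670


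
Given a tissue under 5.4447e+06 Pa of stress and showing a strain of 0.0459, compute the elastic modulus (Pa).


E = stress / strain
E = 5.4447e+06 / 0.0459
E = 1.1862e+08


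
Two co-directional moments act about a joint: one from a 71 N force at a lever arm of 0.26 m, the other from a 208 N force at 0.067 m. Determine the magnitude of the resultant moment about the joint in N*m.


M = F1 * d1 + F2 * d2
M = 71 * 0.26 + 208 * 0.067
M = 18.4600 + 13.9360
M = 32.3960


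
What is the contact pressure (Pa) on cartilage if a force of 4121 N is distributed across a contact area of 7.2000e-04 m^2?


P = F / A
P = 4121 / 7.2000e-04
P = 5.7236e+06


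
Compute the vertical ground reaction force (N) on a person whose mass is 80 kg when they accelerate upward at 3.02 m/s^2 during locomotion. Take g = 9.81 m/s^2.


GRF = m * (g + a)
GRF = 80 * (9.81 + 3.02)
GRF = 80 * 12.8300
GRF = 1026.4000


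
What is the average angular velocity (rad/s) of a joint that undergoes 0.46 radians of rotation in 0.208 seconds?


omega = delta_theta / delta_t
omega = 0.46 / 0.208
omega = 2.2115


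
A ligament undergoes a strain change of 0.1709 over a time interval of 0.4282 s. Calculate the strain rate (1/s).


strain_rate = delta_strain / delta_t
strain_rate = 0.1709 / 0.4282
strain_rate = 0.3991


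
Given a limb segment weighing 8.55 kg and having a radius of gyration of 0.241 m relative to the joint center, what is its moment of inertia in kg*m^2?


I = m * k^2
I = 8.55 * 0.241^2
k^2 = 0.0581
I = 0.4966


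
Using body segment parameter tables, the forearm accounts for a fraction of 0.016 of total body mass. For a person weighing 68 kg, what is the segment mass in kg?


m_segment = body_mass * fraction
m_segment = 68 * 0.016
m_segment = 1.0880


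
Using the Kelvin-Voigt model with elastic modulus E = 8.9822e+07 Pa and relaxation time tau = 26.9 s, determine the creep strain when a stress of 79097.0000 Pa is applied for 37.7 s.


epsilon(t) = (sigma/E) * (1 - exp(-t/tau))
sigma/E = 79097.0000 / 8.9822e+07 = 8.8060e-04
exp(-t/tau) = exp(-37.7 / 26.9) = 0.2462
epsilon = 8.8060e-04 * (1 - 0.2462)
epsilon = 6.6377e-04


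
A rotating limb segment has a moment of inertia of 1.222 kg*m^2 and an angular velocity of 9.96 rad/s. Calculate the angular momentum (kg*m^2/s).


L = I * omega
L = 1.222 * 9.96
L = 12.1711


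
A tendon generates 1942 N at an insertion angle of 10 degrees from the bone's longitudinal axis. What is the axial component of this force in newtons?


F_eff = F_tendon * cos(theta)
theta = 10 deg = 0.1745 rad
cos(theta) = 0.9848
F_eff = 1942 * 0.9848
F_eff = 1912.4967


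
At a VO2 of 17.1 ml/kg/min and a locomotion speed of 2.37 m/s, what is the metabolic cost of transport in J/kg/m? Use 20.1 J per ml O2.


Power per kg = VO2 * 20.1 / 60
Power per kg = 17.1 * 20.1 / 60 = 5.7285 W/kg
Cost = power_per_kg / speed
Cost = 5.7285 / 2.37
Cost = 2.4171


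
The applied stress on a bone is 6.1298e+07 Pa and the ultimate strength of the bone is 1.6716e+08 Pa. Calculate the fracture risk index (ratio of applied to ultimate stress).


FRI = applied / ultimate
FRI = 6.1298e+07 / 1.6716e+08
FRI = 0.3667


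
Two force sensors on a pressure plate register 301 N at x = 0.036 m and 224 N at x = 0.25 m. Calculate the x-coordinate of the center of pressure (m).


COP_x = (F1*x1 + F2*x2) / (F1 + F2)
COP_x = (301*0.036 + 224*0.25) / (301 + 224)
Numerator = 66.8360
Denominator = 525
COP_x = 0.1273


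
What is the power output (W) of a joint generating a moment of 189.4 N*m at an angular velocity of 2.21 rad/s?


P = M * omega
P = 189.4 * 2.21
P = 418.5740


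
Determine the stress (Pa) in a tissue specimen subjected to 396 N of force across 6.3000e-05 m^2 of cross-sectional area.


stress = F / A
stress = 396 / 6.3000e-05
stress = 6.2857e+06


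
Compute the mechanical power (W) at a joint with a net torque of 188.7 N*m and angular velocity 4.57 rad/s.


P = M * omega
P = 188.7 * 4.57
P = 862.3590


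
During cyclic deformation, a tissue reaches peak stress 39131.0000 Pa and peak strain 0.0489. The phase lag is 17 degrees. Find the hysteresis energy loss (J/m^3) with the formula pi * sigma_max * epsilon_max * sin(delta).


E_loss = pi * sigma_max * epsilon_max * sin(delta)
delta = 17 deg = 0.2967 rad
sin(delta) = 0.2924
E_loss = pi * 39131.0000 * 0.0489 * 0.2924
E_loss = 1757.5797


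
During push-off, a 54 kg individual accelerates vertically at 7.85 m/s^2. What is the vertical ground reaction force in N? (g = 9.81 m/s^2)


GRF = m * (g + a)
GRF = 54 * (9.81 + 7.85)
GRF = 54 * 17.6600
GRF = 953.6400


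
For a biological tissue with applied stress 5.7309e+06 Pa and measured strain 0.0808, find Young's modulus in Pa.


E = stress / strain
E = 5.7309e+06 / 0.0808
E = 7.0927e+07


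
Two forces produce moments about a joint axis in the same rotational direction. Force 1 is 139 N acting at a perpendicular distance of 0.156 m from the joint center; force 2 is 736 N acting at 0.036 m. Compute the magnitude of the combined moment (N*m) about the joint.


M = F1 * d1 + F2 * d2
M = 139 * 0.156 + 736 * 0.036
M = 21.6840 + 26.4960
M = 48.1800


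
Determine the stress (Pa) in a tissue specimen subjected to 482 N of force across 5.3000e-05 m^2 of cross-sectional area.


stress = F / A
stress = 482 / 5.3000e-05
stress = 9.0943e+06


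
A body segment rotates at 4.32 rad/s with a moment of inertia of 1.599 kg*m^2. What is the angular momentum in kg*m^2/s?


L = I * omega
L = 1.599 * 4.32
L = 6.9077


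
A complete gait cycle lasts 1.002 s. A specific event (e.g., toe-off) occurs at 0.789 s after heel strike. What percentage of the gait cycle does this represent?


pct = (event_time / cycle_time) * 100
pct = (0.789 / 1.002) * 100
ratio = 0.7874
pct = 78.7425


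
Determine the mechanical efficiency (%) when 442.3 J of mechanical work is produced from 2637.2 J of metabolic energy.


eta = (W_mech / E_meta) * 100
eta = (442.3 / 2637.2) * 100
ratio = 0.1677
eta = 16.7716


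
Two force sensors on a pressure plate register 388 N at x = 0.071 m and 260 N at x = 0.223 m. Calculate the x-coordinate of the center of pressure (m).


COP_x = (F1*x1 + F2*x2) / (F1 + F2)
COP_x = (388*0.071 + 260*0.223) / (388 + 260)
Numerator = 85.5280
Denominator = 648
COP_x = 0.1320


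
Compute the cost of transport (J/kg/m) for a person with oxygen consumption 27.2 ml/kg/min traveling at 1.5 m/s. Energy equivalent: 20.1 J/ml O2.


Power per kg = VO2 * 20.1 / 60
Power per kg = 27.2 * 20.1 / 60 = 9.1120 W/kg
Cost = power_per_kg / speed
Cost = 9.1120 / 1.5
Cost = 6.0747


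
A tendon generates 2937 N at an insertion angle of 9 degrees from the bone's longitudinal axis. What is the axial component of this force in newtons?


F_eff = F_tendon * cos(theta)
theta = 9 deg = 0.1571 rad
cos(theta) = 0.9877
F_eff = 2937 * 0.9877
F_eff = 2900.8407


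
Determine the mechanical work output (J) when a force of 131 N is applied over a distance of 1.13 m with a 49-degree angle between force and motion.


W = F * d * cos(theta)
theta = 49 deg = 0.8552 rad
cos(theta) = 0.6561
W = 131 * 1.13 * 0.6561
W = 97.1164


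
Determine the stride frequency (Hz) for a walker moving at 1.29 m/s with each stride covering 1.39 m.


f = v / stride_length
f = 1.29 / 1.39
f = 0.9281


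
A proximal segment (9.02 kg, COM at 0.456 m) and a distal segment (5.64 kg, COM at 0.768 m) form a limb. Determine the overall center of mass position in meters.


COM = (m1*x1 + m2*x2) / (m1 + m2)
COM = (9.02*0.456 + 5.64*0.768) / (9.02 + 5.64)
Numerator = 8.4446
Denominator = 14.6600
COM = 0.5760


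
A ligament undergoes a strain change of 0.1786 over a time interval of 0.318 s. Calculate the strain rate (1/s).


strain_rate = delta_strain / delta_t
strain_rate = 0.1786 / 0.318
strain_rate = 0.5616


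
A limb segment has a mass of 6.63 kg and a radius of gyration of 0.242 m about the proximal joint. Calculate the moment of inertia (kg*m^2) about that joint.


I = m * k^2
I = 6.63 * 0.242^2
k^2 = 0.0586
I = 0.3883


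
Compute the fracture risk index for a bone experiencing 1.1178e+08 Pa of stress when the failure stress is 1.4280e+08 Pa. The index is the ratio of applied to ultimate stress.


FRI = applied / ultimate
FRI = 1.1178e+08 / 1.4280e+08
FRI = 0.7828


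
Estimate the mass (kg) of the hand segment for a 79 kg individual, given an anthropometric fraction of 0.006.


m_segment = body_mass * fraction
m_segment = 79 * 0.006
m_segment = 0.4740


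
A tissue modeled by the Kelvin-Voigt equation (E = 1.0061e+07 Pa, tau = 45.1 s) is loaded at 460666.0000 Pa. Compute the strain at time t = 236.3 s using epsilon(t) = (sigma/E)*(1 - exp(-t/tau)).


epsilon(t) = (sigma/E) * (1 - exp(-t/tau))
sigma/E = 460666.0000 / 1.0061e+07 = 0.0458
exp(-t/tau) = exp(-236.3 / 45.1) = 0.0053
epsilon = 0.0458 * (1 - 0.0053)
epsilon = 0.0455


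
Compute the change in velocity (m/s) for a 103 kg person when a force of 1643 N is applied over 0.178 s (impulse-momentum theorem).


J = F * dt = 1643 * 0.178 = 292.4540 N*s
delta_v = J / m
delta_v = 292.4540 / 103
delta_v = 2.8394


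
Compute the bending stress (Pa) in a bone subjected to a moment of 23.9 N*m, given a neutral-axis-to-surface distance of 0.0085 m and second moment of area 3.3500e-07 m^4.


sigma = M * c / I
sigma = 23.9 * 0.0085 / 3.3500e-07
M * c = 0.2031
sigma = 606417.9104


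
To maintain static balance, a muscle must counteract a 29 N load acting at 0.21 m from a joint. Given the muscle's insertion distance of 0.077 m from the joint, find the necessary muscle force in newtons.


F_muscle = W * d_load / d_muscle
F_muscle = 29 * 0.21 / 0.077
Numerator = 6.0900
F_muscle = 79.0909


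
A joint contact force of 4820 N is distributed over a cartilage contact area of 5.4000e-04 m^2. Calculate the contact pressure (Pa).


P = F / A
P = 4820 / 5.4000e-04
P = 8.9259e+06


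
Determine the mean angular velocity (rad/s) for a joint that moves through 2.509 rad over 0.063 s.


omega = delta_theta / delta_t
omega = 2.509 / 0.063
omega = 39.8254


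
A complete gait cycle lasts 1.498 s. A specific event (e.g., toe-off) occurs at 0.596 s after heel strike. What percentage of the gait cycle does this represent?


pct = (event_time / cycle_time) * 100
pct = (0.596 / 1.498) * 100
ratio = 0.3979
pct = 39.7864


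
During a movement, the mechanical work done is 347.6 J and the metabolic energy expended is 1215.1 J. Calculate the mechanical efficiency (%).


eta = (W_mech / E_meta) * 100
eta = (347.6 / 1215.1) * 100
ratio = 0.2861
eta = 28.6067


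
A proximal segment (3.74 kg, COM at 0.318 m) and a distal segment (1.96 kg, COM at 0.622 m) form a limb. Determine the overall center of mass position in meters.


COM = (m1*x1 + m2*x2) / (m1 + m2)
COM = (3.74*0.318 + 1.96*0.622) / (3.74 + 1.96)
Numerator = 2.4084
Denominator = 5.7000
COM = 0.4225


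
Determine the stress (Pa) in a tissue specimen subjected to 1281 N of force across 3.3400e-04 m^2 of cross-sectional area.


stress = F / A
stress = 1281 / 3.3400e-04
stress = 3.8353e+06


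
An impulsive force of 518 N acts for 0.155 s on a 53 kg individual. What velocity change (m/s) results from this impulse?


J = F * dt = 518 * 0.155 = 80.2900 N*s
delta_v = J / m
delta_v = 80.2900 / 53
delta_v = 1.5149


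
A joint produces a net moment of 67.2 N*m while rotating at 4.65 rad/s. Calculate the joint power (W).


P = M * omega
P = 67.2 * 4.65
P = 312.4800


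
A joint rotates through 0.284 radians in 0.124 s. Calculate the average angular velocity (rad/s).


omega = delta_theta / delta_t
omega = 0.284 / 0.124
omega = 2.2903


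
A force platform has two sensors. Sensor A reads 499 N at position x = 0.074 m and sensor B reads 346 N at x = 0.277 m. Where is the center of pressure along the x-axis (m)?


COP_x = (F1*x1 + F2*x2) / (F1 + F2)
COP_x = (499*0.074 + 346*0.277) / (499 + 346)
Numerator = 132.7680
Denominator = 845
COP_x = 0.1571


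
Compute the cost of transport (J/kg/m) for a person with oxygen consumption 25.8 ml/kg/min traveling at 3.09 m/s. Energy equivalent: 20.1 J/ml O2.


Power per kg = VO2 * 20.1 / 60
Power per kg = 25.8 * 20.1 / 60 = 8.6430 W/kg
Cost = power_per_kg / speed
Cost = 8.6430 / 3.09
Cost = 2.7971


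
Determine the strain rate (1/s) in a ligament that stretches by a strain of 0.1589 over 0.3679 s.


strain_rate = delta_strain / delta_t
strain_rate = 0.1589 / 0.3679
strain_rate = 0.4319


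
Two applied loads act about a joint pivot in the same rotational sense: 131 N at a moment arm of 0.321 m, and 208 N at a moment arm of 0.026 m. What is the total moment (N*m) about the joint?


M = F1 * d1 + F2 * d2
M = 131 * 0.321 + 208 * 0.026
M = 42.0510 + 5.4080
M = 47.4590


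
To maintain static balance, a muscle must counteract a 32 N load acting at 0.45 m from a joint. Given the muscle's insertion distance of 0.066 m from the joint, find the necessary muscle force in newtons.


F_muscle = W * d_load / d_muscle
F_muscle = 32 * 0.45 / 0.066
Numerator = 14.4000
F_muscle = 218.1818


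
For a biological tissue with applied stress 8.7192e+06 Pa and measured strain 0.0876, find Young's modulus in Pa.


E = stress / strain
E = 8.7192e+06 / 0.0876
E = 9.9534e+07


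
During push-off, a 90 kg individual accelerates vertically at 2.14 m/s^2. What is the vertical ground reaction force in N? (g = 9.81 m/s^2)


GRF = m * (g + a)
GRF = 90 * (9.81 + 2.14)
GRF = 90 * 11.9500
GRF = 1075.5000


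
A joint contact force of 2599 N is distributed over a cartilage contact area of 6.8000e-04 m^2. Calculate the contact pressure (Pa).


P = F / A
P = 2599 / 6.8000e-04
P = 3.8221e+06


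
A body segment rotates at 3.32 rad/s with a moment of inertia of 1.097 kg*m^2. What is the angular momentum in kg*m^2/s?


L = I * omega
L = 1.097 * 3.32
L = 3.6420


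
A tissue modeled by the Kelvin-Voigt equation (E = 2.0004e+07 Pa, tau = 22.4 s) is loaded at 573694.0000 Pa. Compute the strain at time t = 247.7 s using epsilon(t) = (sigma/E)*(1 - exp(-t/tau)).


epsilon(t) = (sigma/E) * (1 - exp(-t/tau))
sigma/E = 573694.0000 / 2.0004e+07 = 0.0287
exp(-t/tau) = exp(-247.7 / 22.4) = 1.5760e-05
epsilon = 0.0287 * (1 - 1.5760e-05)
epsilon = 0.0287


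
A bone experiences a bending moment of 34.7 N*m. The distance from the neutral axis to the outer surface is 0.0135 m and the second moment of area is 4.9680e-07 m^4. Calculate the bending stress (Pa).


sigma = M * c / I
sigma = 34.7 * 0.0135 / 4.9680e-07
M * c = 0.4685
sigma = 942934.7826


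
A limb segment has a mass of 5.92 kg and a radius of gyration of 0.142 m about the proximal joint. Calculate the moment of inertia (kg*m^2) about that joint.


I = m * k^2
I = 5.92 * 0.142^2
k^2 = 0.0202
I = 0.1194


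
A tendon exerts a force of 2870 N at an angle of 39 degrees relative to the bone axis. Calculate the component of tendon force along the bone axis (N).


F_eff = F_tendon * cos(theta)
theta = 39 deg = 0.6807 rad
cos(theta) = 0.7771
F_eff = 2870 * 0.7771
F_eff = 2230.4089


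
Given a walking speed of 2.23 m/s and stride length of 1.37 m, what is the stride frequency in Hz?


f = v / stride_length
f = 2.23 / 1.37
f = 1.6277


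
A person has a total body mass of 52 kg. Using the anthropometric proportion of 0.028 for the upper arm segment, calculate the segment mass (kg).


m_segment = body_mass * fraction
m_segment = 52 * 0.028
m_segment = 1.4560


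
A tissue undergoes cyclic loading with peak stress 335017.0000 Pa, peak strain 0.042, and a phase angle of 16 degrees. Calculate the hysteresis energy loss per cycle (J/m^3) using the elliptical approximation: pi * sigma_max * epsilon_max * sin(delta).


E_loss = pi * sigma_max * epsilon_max * sin(delta)
delta = 16 deg = 0.2793 rad
sin(delta) = 0.2756
E_loss = pi * 335017.0000 * 0.042 * 0.2756
E_loss = 12184.3982


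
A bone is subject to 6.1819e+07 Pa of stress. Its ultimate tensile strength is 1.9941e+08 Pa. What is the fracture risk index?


FRI = applied / ultimate
FRI = 6.1819e+07 / 1.9941e+08
FRI = 0.3100


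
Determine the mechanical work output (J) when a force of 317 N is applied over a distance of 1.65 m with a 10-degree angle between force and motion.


W = F * d * cos(theta)
theta = 10 deg = 0.1745 rad
cos(theta) = 0.9848
W = 317 * 1.65 * 0.9848
W = 515.1037


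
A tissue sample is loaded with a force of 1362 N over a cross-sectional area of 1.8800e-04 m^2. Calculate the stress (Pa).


stress = F / A
stress = 1362 / 1.8800e-04
stress = 7.2447e+06


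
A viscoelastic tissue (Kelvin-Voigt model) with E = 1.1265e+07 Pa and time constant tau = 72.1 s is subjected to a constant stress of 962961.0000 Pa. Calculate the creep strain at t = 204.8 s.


epsilon(t) = (sigma/E) * (1 - exp(-t/tau))
sigma/E = 962961.0000 / 1.1265e+07 = 0.0855
exp(-t/tau) = exp(-204.8 / 72.1) = 0.0584
epsilon = 0.0855 * (1 - 0.0584)
epsilon = 0.0805


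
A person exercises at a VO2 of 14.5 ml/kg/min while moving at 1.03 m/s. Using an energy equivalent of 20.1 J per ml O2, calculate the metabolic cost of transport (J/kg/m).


Power per kg = VO2 * 20.1 / 60
Power per kg = 14.5 * 20.1 / 60 = 4.8575 W/kg
Cost = power_per_kg / speed
Cost = 4.8575 / 1.03
Cost = 4.7160


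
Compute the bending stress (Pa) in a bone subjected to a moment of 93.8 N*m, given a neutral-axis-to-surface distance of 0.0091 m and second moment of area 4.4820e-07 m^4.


sigma = M * c / I
sigma = 93.8 * 0.0091 / 4.4820e-07
M * c = 0.8536
sigma = 1.9045e+06


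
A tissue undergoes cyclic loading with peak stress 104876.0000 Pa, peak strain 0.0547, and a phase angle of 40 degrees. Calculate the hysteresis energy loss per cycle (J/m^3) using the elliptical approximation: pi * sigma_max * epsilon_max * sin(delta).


E_loss = pi * sigma_max * epsilon_max * sin(delta)
delta = 40 deg = 0.6981 rad
sin(delta) = 0.6428
E_loss = pi * 104876.0000 * 0.0547 * 0.6428
E_loss = 11584.5938


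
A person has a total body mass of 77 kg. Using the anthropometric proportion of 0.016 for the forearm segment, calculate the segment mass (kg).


m_segment = body_mass * fraction
m_segment = 77 * 0.016
m_segment = 1.2320


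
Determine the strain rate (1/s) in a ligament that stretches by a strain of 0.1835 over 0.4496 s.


strain_rate = delta_strain / delta_t
strain_rate = 0.1835 / 0.4496
strain_rate = 0.4081


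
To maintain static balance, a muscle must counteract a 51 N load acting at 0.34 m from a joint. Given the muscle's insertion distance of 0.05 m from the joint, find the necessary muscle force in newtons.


F_muscle = W * d_load / d_muscle
F_muscle = 51 * 0.34 / 0.05
Numerator = 17.3400
F_muscle = 346.8000


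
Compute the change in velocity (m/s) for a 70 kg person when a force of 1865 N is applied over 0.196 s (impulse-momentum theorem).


J = F * dt = 1865 * 0.196 = 365.5400 N*s
delta_v = J / m
delta_v = 365.5400 / 70
delta_v = 5.2220


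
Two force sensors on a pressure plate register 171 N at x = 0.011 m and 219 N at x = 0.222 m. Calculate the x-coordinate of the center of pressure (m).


COP_x = (F1*x1 + F2*x2) / (F1 + F2)
COP_x = (171*0.011 + 219*0.222) / (171 + 219)
Numerator = 50.4990
Denominator = 390
COP_x = 0.1295


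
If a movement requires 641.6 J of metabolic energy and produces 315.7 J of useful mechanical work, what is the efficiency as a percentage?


eta = (W_mech / E_meta) * 100
eta = (315.7 / 641.6) * 100
ratio = 0.4921
eta = 49.2051


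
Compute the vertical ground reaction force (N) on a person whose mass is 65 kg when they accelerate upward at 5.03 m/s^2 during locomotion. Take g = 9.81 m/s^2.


GRF = m * (g + a)
GRF = 65 * (9.81 + 5.03)
GRF = 65 * 14.8400
GRF = 964.6000


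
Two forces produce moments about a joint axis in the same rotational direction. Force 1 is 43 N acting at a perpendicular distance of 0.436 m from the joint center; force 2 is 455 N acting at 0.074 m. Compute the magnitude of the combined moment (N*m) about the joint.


M = F1 * d1 + F2 * d2
M = 43 * 0.436 + 455 * 0.074
M = 18.7480 + 33.6700
M = 52.4180


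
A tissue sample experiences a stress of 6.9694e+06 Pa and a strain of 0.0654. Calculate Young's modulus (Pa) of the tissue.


E = stress / strain
E = 6.9694e+06 / 0.0654
E = 1.0657e+08


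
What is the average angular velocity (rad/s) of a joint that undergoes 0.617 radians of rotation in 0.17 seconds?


omega = delta_theta / delta_t
omega = 0.617 / 0.17
omega = 3.6294


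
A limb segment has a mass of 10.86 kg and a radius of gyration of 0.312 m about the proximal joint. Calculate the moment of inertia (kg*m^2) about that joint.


I = m * k^2
I = 10.86 * 0.312^2
k^2 = 0.0973
I = 1.0572


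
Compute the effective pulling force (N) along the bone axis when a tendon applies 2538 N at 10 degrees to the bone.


F_eff = F_tendon * cos(theta)
theta = 10 deg = 0.1745 rad
cos(theta) = 0.9848
F_eff = 2538 * 0.9848
F_eff = 2499.4421


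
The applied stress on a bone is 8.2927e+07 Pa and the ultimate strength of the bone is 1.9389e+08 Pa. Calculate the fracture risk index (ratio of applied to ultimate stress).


FRI = applied / ultimate
FRI = 8.2927e+07 / 1.9389e+08
FRI = 0.4277


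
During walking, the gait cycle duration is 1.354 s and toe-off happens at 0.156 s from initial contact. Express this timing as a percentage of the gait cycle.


pct = (event_time / cycle_time) * 100
pct = (0.156 / 1.354) * 100
ratio = 0.1152
pct = 11.5214


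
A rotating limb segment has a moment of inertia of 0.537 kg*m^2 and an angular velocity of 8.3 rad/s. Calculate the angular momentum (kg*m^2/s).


L = I * omega
L = 0.537 * 8.3
L = 4.4571


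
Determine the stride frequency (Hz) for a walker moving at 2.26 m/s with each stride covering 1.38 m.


f = v / stride_length
f = 2.26 / 1.38
f = 1.6377


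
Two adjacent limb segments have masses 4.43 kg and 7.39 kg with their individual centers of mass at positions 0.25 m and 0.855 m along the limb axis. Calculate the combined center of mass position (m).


COM = (m1*x1 + m2*x2) / (m1 + m2)
COM = (4.43*0.25 + 7.39*0.855) / (4.43 + 7.39)
Numerator = 7.4259
Denominator = 11.8200
COM = 0.6283


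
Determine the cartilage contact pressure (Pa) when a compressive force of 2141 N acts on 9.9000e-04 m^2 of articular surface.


P = F / A
P = 2141 / 9.9000e-04
P = 2.1626e+06


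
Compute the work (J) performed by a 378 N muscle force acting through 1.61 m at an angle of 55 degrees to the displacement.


W = F * d * cos(theta)
theta = 55 deg = 0.9599 rad
cos(theta) = 0.5736
W = 378 * 1.61 * 0.5736
W = 349.0671


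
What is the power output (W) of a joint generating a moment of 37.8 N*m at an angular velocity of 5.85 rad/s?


P = M * omega
P = 37.8 * 5.85
P = 221.1300


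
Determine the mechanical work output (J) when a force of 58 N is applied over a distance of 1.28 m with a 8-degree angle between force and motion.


W = F * d * cos(theta)
theta = 8 deg = 0.1396 rad
cos(theta) = 0.9903
W = 58 * 1.28 * 0.9903
W = 73.5175


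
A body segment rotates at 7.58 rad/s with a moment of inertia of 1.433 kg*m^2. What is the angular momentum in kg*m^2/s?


L = I * omega
L = 1.433 * 7.58
L = 10.8621


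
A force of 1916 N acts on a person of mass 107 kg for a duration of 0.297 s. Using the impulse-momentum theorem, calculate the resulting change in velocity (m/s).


J = F * dt = 1916 * 0.297 = 569.0520 N*s
delta_v = J / m
delta_v = 569.0520 / 107
delta_v = 5.3182


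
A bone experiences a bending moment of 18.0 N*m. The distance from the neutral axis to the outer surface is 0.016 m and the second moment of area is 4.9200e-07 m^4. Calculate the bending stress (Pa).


sigma = M * c / I
sigma = 18.0 * 0.016 / 4.9200e-07
M * c = 0.2880
sigma = 585365.8537


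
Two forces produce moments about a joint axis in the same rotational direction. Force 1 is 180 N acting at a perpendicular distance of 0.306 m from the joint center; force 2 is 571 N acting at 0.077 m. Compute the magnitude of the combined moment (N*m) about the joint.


M = F1 * d1 + F2 * d2
M = 180 * 0.306 + 571 * 0.077
M = 55.0800 + 43.9670
M = 99.0470


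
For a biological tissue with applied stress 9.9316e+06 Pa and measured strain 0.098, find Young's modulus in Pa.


E = stress / strain
E = 9.9316e+06 / 0.098
E = 1.0134e+08


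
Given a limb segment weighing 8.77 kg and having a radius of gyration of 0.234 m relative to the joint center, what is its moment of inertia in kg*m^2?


I = m * k^2
I = 8.77 * 0.234^2
k^2 = 0.0548
I = 0.4802


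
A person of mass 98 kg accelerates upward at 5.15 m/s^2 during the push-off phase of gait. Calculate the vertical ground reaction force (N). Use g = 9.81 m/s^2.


GRF = m * (g + a)
GRF = 98 * (9.81 + 5.15)
GRF = 98 * 14.9600
GRF = 1466.0800


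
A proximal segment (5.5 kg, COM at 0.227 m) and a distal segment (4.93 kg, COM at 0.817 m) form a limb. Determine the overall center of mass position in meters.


COM = (m1*x1 + m2*x2) / (m1 + m2)
COM = (5.5*0.227 + 4.93*0.817) / (5.5 + 4.93)
Numerator = 5.2763
Denominator = 10.4300
COM = 0.5059


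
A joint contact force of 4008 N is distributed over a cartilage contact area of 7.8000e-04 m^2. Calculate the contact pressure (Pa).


P = F / A
P = 4008 / 7.8000e-04
P = 5.1385e+06


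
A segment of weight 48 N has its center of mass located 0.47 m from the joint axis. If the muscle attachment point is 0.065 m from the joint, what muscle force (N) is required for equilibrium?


F_muscle = W * d_load / d_muscle
F_muscle = 48 * 0.47 / 0.065
Numerator = 22.5600
F_muscle = 347.0769


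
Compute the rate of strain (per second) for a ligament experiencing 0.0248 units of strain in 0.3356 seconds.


strain_rate = delta_strain / delta_t
strain_rate = 0.0248 / 0.3356
strain_rate = 0.0739


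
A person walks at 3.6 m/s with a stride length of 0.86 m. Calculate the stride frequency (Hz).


f = v / stride_length
f = 3.6 / 0.86
f = 4.1860


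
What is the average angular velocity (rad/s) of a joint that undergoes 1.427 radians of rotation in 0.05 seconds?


omega = delta_theta / delta_t
omega = 1.427 / 0.05
omega = 28.5400


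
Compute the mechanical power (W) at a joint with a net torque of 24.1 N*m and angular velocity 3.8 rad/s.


P = M * omega
P = 24.1 * 3.8
P = 91.5800


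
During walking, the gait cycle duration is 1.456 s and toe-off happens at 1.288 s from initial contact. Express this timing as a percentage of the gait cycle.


pct = (event_time / cycle_time) * 100
pct = (1.288 / 1.456) * 100
ratio = 0.8846
pct = 88.4615


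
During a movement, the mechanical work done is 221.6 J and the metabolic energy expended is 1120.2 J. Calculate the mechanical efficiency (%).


eta = (W_mech / E_meta) * 100
eta = (221.6 / 1120.2) * 100
ratio = 0.1978
eta = 19.7822


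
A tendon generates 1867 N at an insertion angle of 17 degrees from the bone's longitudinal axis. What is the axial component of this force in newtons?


F_eff = F_tendon * cos(theta)
theta = 17 deg = 0.2967 rad
cos(theta) = 0.9563
F_eff = 1867 * 0.9563
F_eff = 1785.4210


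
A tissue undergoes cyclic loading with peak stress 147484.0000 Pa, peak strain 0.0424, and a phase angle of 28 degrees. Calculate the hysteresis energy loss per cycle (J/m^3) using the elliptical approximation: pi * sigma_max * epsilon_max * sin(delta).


E_loss = pi * sigma_max * epsilon_max * sin(delta)
delta = 28 deg = 0.4887 rad
sin(delta) = 0.4695
E_loss = pi * 147484.0000 * 0.0424 * 0.4695
E_loss = 9222.9516


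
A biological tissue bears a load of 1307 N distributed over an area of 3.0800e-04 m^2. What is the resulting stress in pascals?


stress = F / A
stress = 1307 / 3.0800e-04
stress = 4.2435e+06


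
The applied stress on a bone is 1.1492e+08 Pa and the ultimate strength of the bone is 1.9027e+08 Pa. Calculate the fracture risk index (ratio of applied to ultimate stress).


FRI = applied / ultimate
FRI = 1.1492e+08 / 1.9027e+08
FRI = 0.6040


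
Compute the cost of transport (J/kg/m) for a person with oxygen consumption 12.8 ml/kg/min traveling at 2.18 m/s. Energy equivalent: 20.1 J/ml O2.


Power per kg = VO2 * 20.1 / 60
Power per kg = 12.8 * 20.1 / 60 = 4.2880 W/kg
Cost = power_per_kg / speed
Cost = 4.2880 / 2.18
Cost = 1.9670


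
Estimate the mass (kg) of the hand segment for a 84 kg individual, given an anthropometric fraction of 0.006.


m_segment = body_mass * fraction
m_segment = 84 * 0.006
m_segment = 0.5040


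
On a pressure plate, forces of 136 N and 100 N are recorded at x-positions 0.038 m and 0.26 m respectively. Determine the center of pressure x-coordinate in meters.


COP_x = (F1*x1 + F2*x2) / (F1 + F2)
COP_x = (136*0.038 + 100*0.26) / (136 + 100)
Numerator = 31.1680
Denominator = 236
COP_x = 0.1321


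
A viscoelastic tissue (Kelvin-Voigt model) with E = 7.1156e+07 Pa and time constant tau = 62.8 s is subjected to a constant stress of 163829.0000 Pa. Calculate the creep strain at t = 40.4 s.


epsilon(t) = (sigma/E) * (1 - exp(-t/tau))
sigma/E = 163829.0000 / 7.1156e+07 = 0.0023
exp(-t/tau) = exp(-40.4 / 62.8) = 0.5255
epsilon = 0.0023 * (1 - 0.5255)
epsilon = 0.0011


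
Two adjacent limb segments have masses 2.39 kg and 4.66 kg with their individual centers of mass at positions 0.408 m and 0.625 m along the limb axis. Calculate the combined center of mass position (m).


COM = (m1*x1 + m2*x2) / (m1 + m2)
COM = (2.39*0.408 + 4.66*0.625) / (2.39 + 4.66)
Numerator = 3.8876
Denominator = 7.0500
COM = 0.5514


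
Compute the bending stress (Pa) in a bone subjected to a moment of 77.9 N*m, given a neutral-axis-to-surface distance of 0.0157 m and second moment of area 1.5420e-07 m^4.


sigma = M * c / I
sigma = 77.9 * 0.0157 / 1.5420e-07
M * c = 1.2230
sigma = 7.9315e+06


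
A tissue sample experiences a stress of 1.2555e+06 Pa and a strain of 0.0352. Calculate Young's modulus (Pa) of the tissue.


E = stress / strain
E = 1.2555e+06 / 0.0352
E = 3.5668e+07


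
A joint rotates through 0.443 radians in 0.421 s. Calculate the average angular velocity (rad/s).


omega = delta_theta / delta_t
omega = 0.443 / 0.421
omega = 1.0523


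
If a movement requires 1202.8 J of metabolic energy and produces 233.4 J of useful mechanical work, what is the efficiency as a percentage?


eta = (W_mech / E_meta) * 100
eta = (233.4 / 1202.8) * 100
ratio = 0.1940
eta = 19.4047


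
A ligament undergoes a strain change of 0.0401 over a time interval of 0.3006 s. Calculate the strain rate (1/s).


strain_rate = delta_strain / delta_t
strain_rate = 0.0401 / 0.3006
strain_rate = 0.1334


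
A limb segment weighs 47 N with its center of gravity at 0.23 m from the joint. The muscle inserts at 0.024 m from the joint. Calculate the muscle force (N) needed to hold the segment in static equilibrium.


F_muscle = W * d_load / d_muscle
F_muscle = 47 * 0.23 / 0.024
Numerator = 10.8100
F_muscle = 450.4167
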